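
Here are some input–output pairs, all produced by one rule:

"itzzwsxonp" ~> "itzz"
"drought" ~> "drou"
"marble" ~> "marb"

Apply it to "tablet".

tabl

Rule — keep only the first 4 characters.
Doing the same to "tablet": "tabl".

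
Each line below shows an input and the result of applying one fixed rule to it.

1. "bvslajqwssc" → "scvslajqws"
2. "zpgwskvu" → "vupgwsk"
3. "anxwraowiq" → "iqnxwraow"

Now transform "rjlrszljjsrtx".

txjlrszljjsr

The pattern: delete the first character, then move the last 2 characters to the front (rotate right by 2).
Working it through for "rjlrszljjsrtx": intermediate "jlrszljjsrtx", final "txjlrszljjsr".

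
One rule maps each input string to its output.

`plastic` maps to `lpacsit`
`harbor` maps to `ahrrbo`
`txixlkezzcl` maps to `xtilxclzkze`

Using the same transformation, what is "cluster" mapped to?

lcurset

Looking at the pairs, the operation is to move the first character to the end, then take characters alternately from the front and the back (1st, last, 2nd, 2nd-last, ...).
For "cluster" the result is "lcurset".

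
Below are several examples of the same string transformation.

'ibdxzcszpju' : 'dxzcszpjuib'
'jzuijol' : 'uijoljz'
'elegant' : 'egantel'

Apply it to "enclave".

claveen

Looking at the pairs, the operation is to move the first 2 characters to the end (rotate left by 2).
So "enclave" becomes "claveen".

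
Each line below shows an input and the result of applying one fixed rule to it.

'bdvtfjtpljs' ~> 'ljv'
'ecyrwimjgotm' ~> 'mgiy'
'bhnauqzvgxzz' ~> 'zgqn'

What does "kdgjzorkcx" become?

cog

What's happening: keep one character in every 3, starting at position 3 (positions 3rd, 6th, 9th, ...), then reverse the string.
Working it through for "kdgjzorkcx": intermediate "goc", final "cog".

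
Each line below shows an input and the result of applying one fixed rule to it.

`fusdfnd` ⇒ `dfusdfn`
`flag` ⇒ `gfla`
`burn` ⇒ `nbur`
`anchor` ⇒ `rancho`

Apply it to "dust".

tdus

In each case the input is transformed by: move the last character to the front.
For "dust" the result is "tdus".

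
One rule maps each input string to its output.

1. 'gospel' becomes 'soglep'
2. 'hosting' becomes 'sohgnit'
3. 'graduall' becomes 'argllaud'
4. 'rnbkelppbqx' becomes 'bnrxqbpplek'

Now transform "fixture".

xiferut

Rule — reverse the string, then move the last 3 characters to the front (rotate right by 3).
"fixture" → "xiferut".
(Check on "hosting": → "gnitsoh" → "sohgnit" ✓)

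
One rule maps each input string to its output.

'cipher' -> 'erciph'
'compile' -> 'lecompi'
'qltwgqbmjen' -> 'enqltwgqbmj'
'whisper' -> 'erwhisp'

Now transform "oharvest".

stoharve

What's happening: move the last 2 characters to the front (rotate right by 2).
"oharvest" → "stoharve".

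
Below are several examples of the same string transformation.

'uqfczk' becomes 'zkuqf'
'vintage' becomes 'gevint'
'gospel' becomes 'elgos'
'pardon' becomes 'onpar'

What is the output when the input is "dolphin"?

The transformation: move the last 3 characters to the front (rotate right by 3), then delete the first character.
Starting from "dolphin": after the first operation, "hindolp"; after the second, "indolp".

indolp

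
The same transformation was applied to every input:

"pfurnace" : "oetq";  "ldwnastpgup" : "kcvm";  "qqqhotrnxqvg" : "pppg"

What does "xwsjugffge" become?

What's happening: shift every letter 1 place backward in the alphabet (wrapping around), then keep only the first 4 characters.
On "xwsjugffge": the first step gives "wvritfeefd", and the second then gives "wvri".

wvri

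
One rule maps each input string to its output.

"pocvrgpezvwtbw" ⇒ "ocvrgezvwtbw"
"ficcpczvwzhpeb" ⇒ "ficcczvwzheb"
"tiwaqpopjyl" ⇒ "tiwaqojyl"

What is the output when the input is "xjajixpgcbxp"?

xjajixgcbx

The rule is to remove every "p".
"xjajixpgcbxp" → "xjajixgcbx".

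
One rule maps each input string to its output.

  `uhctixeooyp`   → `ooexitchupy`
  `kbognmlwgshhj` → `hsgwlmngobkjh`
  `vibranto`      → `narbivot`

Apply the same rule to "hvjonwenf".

Looking at the pairs, the operation is to reverse the string, then move the first 2 characters to the end (rotate left by 2).
Working it through for "hvjonwenf": intermediate "fnewnojvh", final "ewnojvhfn".

ewnojvhfn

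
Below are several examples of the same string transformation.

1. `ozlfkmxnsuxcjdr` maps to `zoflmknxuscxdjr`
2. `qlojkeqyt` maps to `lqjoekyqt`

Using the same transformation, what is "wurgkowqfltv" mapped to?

uwgrokqwlfvt

Rule — swap each adjacent pair of characters (1↔2, 3↔4, ...).
For "wurgkowqfltv" the result is "uwgrokqwlfvt".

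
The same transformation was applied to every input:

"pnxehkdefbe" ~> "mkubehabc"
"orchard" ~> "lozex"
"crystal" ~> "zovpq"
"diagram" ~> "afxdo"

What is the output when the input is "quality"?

The rule is to delete the last 2 characters, then shift every letter 3 places backward in the alphabet (wrapping around).
For "quality", step one produces "quali"; step two turns that into "nrxif".

nrxif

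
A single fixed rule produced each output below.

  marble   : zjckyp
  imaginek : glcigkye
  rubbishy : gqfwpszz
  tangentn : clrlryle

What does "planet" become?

lcrnjy

The transformation: swap the front and back halves of the string, then shift every letter 2 places backward in the alphabet (wrapping around).
"planet" → "netpla" → "lcrnjy".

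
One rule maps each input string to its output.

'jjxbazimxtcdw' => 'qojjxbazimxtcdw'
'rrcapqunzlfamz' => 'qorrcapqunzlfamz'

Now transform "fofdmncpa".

What's happening: prepend "qo".
On "fofdmncpa" that produces "qofofdmncpa".

qofofdmncpa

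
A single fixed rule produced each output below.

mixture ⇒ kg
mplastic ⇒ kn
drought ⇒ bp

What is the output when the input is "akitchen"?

Rule — shift every letter 2 places backward in the alphabet (wrapping around), then keep only the first 2 characters.
On "akitchen": the first step gives "yigrafcl", and the second then gives "yi".

yi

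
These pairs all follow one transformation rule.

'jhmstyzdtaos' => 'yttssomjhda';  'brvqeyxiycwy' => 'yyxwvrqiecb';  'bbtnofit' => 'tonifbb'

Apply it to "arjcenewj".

rnjjeeca

The rule is to sort the characters into reverse alphabetical order, then delete the first character.
Starting from "arjcenewj": after the first operation, "wrnjjeeca"; after the second, "rnjjeeca".
(Check on "brvqeyxiycwy": → "yyyxwvrqiecb" → "yyxwvrqiecb" ✓)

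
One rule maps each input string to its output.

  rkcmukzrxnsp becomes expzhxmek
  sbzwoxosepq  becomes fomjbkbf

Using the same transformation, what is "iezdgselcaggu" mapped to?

What's happening: shift every letter 13 places forward in the alphabet (wrapping around) — i.e. ROT13, then delete the last 3 characters.
On "iezdgselcaggu" that produces "vrmqtfrypn".

vrmqtfrypn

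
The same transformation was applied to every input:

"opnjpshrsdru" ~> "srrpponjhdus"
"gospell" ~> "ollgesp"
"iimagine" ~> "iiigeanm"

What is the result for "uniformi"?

onmiifur

The transformation: sort the characters into reverse alphabetical order, then move the first 2 characters to the end (rotate left by 2).
For "uniformi" the result is "onmiifur".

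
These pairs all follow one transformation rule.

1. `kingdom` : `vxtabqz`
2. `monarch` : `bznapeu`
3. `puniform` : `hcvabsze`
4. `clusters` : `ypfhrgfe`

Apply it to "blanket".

The pattern: swap each adjacent pair of characters (1↔2, 3↔4, ...), then shift every letter 13 places forward in the alphabet (wrapping around) — i.e. ROT13.
On "blanket": the first step gives "lbnaekt", and the second then gives "yoanrxg".

yoanrxg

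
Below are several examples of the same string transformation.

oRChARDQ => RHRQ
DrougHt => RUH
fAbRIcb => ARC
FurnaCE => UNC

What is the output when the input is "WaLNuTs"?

ANT

What's happening: keep every other character starting from the second (positions 2nd, 4th, 6th, ...), then convert every letter to uppercase.
On "WaLNuTs": the first step gives "aNT", and the second then gives "ANT".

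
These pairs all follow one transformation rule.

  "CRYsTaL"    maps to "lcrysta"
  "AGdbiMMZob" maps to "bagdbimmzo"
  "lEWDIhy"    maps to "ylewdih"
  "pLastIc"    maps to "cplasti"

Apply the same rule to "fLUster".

In each case the input is transformed by: move the last character to the front, then convert every letter to lowercase.
Applying both steps to "fLUster": "rfLUste", then "rfluste".

rfluste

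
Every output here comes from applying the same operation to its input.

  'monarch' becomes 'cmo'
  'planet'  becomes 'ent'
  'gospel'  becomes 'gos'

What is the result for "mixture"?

iru

The pattern: sort the characters into alphabetical order, then keep every other character starting from the second (positions 2nd, 4th, 6th, ...).
Applying both steps to "mixture": "eimrtux", then "iru".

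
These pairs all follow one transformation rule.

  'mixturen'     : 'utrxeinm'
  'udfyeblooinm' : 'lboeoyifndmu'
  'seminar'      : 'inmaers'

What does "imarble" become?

The rule is to take characters alternately from the front and the back (1st, last, 2nd, 2nd-last, ...), then reverse the string.
On "imarble": the first step gives "iemlabr", and the second then gives "rbalmei".

rbalmei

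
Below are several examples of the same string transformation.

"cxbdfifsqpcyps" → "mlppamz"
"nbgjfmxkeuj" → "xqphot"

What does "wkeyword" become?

gogb

What's happening: keep every other character starting from the first (positions 1st, 3rd, 5th, ...), then shift every letter 10 places forward in the alphabet (wrapping around).
On "wkeyword": the first step gives "wewr", and the second then gives "gogb".
(Check on "cxbdfifsqpcyps": → "cbffqcp" → "mlppamz" ✓)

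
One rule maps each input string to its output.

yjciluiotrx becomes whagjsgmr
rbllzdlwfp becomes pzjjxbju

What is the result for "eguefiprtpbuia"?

What's happening: shift every letter 2 places backward in the alphabet (wrapping around), then delete the last 2 characters.
So "eguefiprtpbuia" becomes "cescdgnprnzs".

cescdgnprnzs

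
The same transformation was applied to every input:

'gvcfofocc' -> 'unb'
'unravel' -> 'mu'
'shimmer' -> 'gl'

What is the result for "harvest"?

zd

Each output is the input with this applied: keep one character in every 3, starting at position 2 (positions 2nd, 5th, 8th, ...), then shift every letter 1 place backward in the alphabet (wrapping around).
On "harvest": the first step gives "ae", and the second then gives "zd".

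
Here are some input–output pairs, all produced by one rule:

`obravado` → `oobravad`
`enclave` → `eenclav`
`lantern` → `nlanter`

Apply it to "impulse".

eimpuls

Rule — move the last character to the front.
Applying that to "impulse" gives "eimpuls".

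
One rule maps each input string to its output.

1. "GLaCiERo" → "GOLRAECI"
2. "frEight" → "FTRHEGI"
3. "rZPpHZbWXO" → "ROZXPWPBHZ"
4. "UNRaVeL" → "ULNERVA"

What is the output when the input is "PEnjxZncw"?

PWECNNJZX

Rule — take characters alternately from the front and the back (1st, last, 2nd, 2nd-last, ...), then convert every letter to uppercase.
For "PEnjxZncw", step one produces "PwEcnnjZx"; step two turns that into "PWECNNJZX".
(Check on "frEight": → "ftrhEgi" → "FTRHEGI" ✓)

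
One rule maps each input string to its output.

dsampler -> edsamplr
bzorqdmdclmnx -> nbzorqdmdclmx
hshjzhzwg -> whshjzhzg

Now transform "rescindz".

drescinz

Looking at the pairs, the operation is to move the last character to the front, then swap the first and last characters.
Starting from "rescindz": after the first operation, "zrescind"; after the second, "drescinz".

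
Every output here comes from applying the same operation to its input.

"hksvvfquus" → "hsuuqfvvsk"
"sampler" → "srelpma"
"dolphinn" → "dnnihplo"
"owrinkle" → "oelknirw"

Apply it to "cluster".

The pattern: move the first character to the end, then reverse the string.
Working it through for "cluster": intermediate "lusterc", final "cretsul".

cretsul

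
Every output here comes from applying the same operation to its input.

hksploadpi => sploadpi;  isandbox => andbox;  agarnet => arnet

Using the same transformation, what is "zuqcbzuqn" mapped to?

qcbzuqn

In each case the input is transformed by: delete the first 2 characters.
"zuqcbzuqn" → "qcbzuqn".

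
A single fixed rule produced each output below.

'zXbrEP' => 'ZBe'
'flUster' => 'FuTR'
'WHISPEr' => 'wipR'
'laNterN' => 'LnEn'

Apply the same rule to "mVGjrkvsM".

Rule — keep every other character starting from the first (positions 1st, 3rd, 5th, ...), then flip the case of every letter.
On "mVGjrkvsM" that produces "MgRVm".
(Check on "laNterN": → "lNeN" → "LnEn" ✓)

MgRVm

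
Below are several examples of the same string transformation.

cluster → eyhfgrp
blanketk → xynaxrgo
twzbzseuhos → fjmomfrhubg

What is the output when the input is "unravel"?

Rule — swap the first and last characters, then shift every letter 13 places forward in the alphabet (wrapping around) — i.e. ROT13.
Working it through for "unravel": intermediate "lnraveu", final "yaenirh".
(Check on "cluster": → "rlustec" → "eyhfgrp" ✓)

yaenirh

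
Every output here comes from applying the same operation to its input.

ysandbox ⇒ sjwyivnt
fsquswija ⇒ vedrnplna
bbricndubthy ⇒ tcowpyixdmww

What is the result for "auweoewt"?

orzjzrpv

The transformation: reverse the string, then shift every letter 5 places backward in the alphabet (wrapping around).
Doing the same to "auweoewt": "orzjzrpv".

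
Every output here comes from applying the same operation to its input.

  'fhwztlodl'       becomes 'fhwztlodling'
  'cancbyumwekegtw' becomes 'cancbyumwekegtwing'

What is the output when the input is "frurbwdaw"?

frurbwdawing

Looking at the pairs, the operation is to append "ing".
"frurbwdaw" → "frurbwdawing".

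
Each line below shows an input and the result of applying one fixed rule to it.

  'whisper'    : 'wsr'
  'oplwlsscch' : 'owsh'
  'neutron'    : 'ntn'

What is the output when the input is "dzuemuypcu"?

deyu

Looking at the pairs, the operation is to keep one character in every 3, starting at position 1 (positions 1st, 4th, 7th, ...).
So "dzuemuypcu" becomes "deyu".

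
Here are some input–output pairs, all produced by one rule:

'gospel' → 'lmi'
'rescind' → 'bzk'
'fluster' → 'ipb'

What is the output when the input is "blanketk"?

ikbh

The pattern: keep every other character starting from the second (positions 2nd, 4th, 6th, ...), then shift every letter 3 places backward in the alphabet (wrapping around).
Working it through for "blanketk": intermediate "lnek", final "ikbh".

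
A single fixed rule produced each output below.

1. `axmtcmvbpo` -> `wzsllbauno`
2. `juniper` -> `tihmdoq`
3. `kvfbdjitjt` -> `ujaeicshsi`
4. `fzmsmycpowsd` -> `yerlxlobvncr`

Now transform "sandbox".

zrcmnaw

The transformation: shift every letter 1 place backward in the alphabet (wrapping around), then swap each adjacent pair of characters (1↔2, 3↔4, ...).
Applying both steps to "sandbox": "rzmcanw", then "zrcmnaw".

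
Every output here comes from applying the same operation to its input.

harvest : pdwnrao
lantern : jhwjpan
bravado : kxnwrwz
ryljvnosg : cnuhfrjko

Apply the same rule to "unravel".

The rule is to shift every letter 4 places backward in the alphabet (wrapping around), then move the last character to the front.
For "unravel", step one produces "qjnwrah"; step two turns that into "hqjnwra".

hqjnwra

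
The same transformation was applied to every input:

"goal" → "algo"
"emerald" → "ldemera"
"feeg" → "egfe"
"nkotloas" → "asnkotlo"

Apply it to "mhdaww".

wwmhda

Each output is the input with this applied: move the last 2 characters to the front (rotate right by 2).
So "mhdaww" becomes "wwmhda".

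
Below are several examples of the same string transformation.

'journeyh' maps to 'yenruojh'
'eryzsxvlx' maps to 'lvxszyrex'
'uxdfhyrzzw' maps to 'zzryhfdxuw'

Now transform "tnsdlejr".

jeldsntr

What's happening: move the last character to the front, then reverse the string.
Working it through for "tnsdlejr": intermediate "rtnsdlej", final "jeldsntr".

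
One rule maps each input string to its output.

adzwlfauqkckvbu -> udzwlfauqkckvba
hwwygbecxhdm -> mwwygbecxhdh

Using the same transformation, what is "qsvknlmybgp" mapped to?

What's happening: swap the first and last characters.
Applying that to "qsvknlmybgp" gives "psvknlmybgq".

psvknlmybgq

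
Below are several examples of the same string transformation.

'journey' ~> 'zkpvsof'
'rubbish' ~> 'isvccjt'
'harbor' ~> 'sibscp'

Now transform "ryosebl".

The pattern: shift every letter 1 place forward in the alphabet (wrapping around), then move the last character to the front.
Applying both steps to "ryosebl": "szptfcm", then "mszptfc".

mszptfc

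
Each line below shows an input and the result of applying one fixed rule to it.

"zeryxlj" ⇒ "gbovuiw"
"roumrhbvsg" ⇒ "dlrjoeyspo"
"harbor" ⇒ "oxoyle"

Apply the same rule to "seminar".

Rule — swap the first and last characters, then shift every letter 3 places backward in the alphabet (wrapping around).
Applying both steps to "seminar": "reminas", then "objfkxp".
(Check on "roumrhbvsg": → "goumrhbvsr" → "dlrjoeyspo" ✓)

objfkxp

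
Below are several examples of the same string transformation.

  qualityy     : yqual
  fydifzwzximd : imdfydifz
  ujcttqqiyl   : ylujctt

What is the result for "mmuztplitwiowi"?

The rule is to swap the front and back halves of the string, then delete the first 3 characters.
For "mmuztplitwiowi", step one produces "itwiowimmuztpl"; step two turns that into "iowimmuztpl".

iowimmuztpl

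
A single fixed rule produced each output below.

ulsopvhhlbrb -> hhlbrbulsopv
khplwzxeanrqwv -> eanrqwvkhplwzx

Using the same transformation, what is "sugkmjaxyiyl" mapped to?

axyiylsugkmj

In each case the input is transformed by: swap the front and back halves of the string.
So "sugkmjaxyiyl" becomes "axyiylsugkmj".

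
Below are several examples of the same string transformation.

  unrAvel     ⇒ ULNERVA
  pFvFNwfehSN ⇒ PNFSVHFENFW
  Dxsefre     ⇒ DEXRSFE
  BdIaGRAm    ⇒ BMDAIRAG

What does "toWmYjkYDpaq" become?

TQOAWPMDYYJK

The pattern: take characters alternately from the front and the back (1st, last, 2nd, 2nd-last, ...), then convert every letter to uppercase.
Applying both steps to "toWmYjkYDpaq": "tqoaWpmDYYjk", then "TQOAWPMDYYJK".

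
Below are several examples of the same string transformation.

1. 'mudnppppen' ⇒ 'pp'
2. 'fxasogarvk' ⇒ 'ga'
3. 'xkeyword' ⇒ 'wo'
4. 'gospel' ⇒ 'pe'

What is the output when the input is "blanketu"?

Looking at the pairs, the operation is to swap the front and back halves of the string, then keep only the first 2 characters.
Applying both steps to "blanketu": "ketublan", then "ke".

ke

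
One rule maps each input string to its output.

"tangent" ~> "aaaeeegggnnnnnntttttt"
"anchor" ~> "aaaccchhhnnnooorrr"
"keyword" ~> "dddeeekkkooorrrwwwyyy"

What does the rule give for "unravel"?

aaaeeelllnnnrrruuuvvv

What's happening: repeat every character 3 times, then sort the characters into alphabetical order.
Starting from "unravel": after the first operation, "uuunnnrrraaavvveeelll"; after the second, "aaaeeelllnnnrrruuuvvv".
(Check on "tangent": → "tttaaannngggeeennnttt" → "aaaeeegggnnnnnntttttt" ✓)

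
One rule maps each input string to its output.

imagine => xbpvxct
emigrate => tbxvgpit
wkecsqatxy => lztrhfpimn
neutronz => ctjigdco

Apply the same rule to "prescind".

egthrxcs

The rule is to shift every letter 11 places backward in the alphabet (wrapping around).
Applying that to "prescind" gives "egthrxcs".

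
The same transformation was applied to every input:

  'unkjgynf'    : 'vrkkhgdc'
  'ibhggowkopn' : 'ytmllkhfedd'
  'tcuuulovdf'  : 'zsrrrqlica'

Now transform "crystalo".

zxvqpoli

The rule is to shift every letter 3 places backward in the alphabet (wrapping around), then sort the characters into reverse alphabetical order.
"crystalo" → "zovpqxil" → "zxvqpoli".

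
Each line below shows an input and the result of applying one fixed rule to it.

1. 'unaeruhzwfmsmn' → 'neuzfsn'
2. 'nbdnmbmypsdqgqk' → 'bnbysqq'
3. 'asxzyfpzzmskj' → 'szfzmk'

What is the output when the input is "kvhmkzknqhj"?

vmznh

The pattern: keep every other character starting from the second (positions 2nd, 4th, 6th, ...).
For "kvhmkzknqhj" the result is "vmznh".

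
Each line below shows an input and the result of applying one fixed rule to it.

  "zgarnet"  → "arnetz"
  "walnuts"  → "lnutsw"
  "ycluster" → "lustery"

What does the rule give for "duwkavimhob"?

What's happening: move the first 2 characters to the end (rotate left by 2), then delete the last character.
Starting from "duwkavimhob": after the first operation, "wkavimhobdu"; after the second, "wkavimhobd".

wkavimhobd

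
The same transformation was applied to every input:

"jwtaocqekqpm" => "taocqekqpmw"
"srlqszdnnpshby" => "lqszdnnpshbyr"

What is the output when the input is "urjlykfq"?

The rule is to delete the first character, then move the first character to the end.
On "urjlykfq": the first step gives "rjlykfq", and the second then gives "jlykfqr".
(Check on "jwtaocqekqpm": → "wtaocqekqpm" → "taocqekqpmw" ✓)

jlykfqr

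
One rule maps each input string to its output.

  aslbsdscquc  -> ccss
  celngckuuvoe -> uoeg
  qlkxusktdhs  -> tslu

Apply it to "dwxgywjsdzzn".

szwy

Each output is the input with this applied: keep one character in every 3, starting at position 2 (positions 2nd, 5th, 8th, ...), then swap the front and back halves of the string.
"dwxgywjsdzzn" → "szwy".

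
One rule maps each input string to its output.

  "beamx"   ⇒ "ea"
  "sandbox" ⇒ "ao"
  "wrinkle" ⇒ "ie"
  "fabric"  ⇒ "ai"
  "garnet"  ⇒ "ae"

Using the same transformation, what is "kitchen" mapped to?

ie

In each case the input is transformed by: keep only the vowels.
Applying that to "kitchen" gives "ie".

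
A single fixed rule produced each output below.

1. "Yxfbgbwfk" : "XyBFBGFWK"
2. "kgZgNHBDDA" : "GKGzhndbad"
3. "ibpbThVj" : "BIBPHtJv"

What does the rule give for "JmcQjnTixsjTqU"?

MjqCNJItSXtJuQ

Each output is the input with this applied: flip the case of every letter, then swap each adjacent pair of characters (1↔2, 3↔4, ...).
Starting from "JmcQjnTixsjTqU": after the first operation, "jMCqJNtIXSJtQu"; after the second, "MjqCNJItSXtJuQ".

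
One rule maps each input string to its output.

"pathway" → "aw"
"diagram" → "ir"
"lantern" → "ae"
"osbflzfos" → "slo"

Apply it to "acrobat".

The rule is to keep one character in every 3, starting at position 2 (positions 2nd, 5th, 8th, ...).
Doing the same to "acrobat": "cb".

cb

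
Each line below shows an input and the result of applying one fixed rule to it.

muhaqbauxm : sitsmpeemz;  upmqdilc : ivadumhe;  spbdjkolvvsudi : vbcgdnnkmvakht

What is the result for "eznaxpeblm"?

sphwtdewrf

The pattern: shift every letter 8 places backward in the alphabet (wrapping around), then move the first 3 characters to the end (rotate left by 3).
Working it through for "eznaxpeblm": intermediate "wrfsphwtde", final "sphwtdewrf".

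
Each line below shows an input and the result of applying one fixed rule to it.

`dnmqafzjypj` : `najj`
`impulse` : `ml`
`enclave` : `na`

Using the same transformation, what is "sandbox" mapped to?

ab

The pattern: keep one character in every 3, starting at position 2 (positions 2nd, 5th, 8th, ...).
For "sandbox" the result is "ab".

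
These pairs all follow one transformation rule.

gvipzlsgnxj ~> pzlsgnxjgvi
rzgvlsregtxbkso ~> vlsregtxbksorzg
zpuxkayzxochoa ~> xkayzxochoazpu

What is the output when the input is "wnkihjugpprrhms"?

ihjugpprrhmswnk

Looking at the pairs, the operation is to move the first 3 characters to the end (rotate left by 3).
So "wnkihjugpprrhms" becomes "ihjugpprrhmswnk".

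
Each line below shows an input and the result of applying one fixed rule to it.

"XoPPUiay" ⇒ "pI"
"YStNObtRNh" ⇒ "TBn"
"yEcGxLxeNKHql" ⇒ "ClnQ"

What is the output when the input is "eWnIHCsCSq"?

Rule — keep one character in every 3, starting at position 3 (positions 3rd, 6th, 9th, ...), then flip the case of every letter.
For "eWnIHCsCSq", step one produces "nCS"; step two turns that into "Ncs".

Ncs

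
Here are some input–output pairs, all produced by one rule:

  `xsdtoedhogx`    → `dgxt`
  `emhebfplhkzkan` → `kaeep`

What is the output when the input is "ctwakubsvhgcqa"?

hqcab

In each case the input is transformed by: keep one character in every 3, starting at position 1 (positions 1st, 4th, 7th, ...), then move the last 2 characters to the front (rotate right by 2).
For "ctwakubsvhgcqa", step one produces "cabhq"; step two turns that into "hqcab".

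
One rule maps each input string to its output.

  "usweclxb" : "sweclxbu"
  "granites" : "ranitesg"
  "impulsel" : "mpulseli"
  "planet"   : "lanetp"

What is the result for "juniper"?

uniperj

The transformation: move the first character to the end.
On "juniper" that produces "uniperj".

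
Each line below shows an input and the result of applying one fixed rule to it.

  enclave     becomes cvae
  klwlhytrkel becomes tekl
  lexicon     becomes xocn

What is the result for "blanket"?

The rule is to swap each adjacent pair of characters (1↔2, 3↔4, ...), then keep only the last 4 characters.
On "blanket": the first step gives "lbnaekt", and the second then gives "aekt".

aekt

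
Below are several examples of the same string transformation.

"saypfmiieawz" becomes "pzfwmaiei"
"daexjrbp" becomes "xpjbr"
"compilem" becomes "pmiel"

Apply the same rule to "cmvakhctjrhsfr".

arkfhschtrj

Looking at the pairs, the operation is to delete the first 3 characters, then take characters alternately from the front and the back (1st, last, 2nd, 2nd-last, ...).
Applying that to "cmvakhctjrhsfr" gives "arkfhschtrj".
(Check on "compilem": → "pilem" → "pmiel" ✓)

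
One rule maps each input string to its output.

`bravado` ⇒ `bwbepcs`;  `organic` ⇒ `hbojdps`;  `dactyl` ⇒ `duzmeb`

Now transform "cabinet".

cjofudb

Rule — move the first 2 characters to the end (rotate left by 2), then shift every letter 1 place forward in the alphabet (wrapping around).
Working it through for "cabinet": intermediate "binetca", final "cjofudb".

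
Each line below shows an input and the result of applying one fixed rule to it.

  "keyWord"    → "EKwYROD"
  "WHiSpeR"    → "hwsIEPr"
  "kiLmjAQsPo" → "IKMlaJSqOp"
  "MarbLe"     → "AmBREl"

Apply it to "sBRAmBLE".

What's happening: flip the case of every letter, then swap each adjacent pair of characters (1↔2, 3↔4, ...).
On "sBRAmBLE": the first step gives "SbraMble", and the second then gives "bSarbMel".

bSarbMel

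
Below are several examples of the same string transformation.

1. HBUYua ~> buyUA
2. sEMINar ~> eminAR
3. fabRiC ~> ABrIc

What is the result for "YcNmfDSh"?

CnMFdsH

The rule is to delete the first character, then flip the case of every letter.
On "YcNmfDSh": the first step gives "cNmfDSh", and the second then gives "CnMFdsH".
(Check on "HBUYua": → "BUYua" → "buyUA" ✓)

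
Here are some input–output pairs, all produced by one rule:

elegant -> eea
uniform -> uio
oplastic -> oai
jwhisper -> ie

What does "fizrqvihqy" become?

Rule — keep only the vowels.
"fizrqvihqy" → "ii".

ii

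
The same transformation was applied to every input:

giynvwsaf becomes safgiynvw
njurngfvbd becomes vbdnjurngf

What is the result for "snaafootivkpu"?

kpusnaafootiv

Rule — move the last 3 characters to the front (rotate right by 3).
Applying that to "snaafootivkpu" gives "kpusnaafootiv".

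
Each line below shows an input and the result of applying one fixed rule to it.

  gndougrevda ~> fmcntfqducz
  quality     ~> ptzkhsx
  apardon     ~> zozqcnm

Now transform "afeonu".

zednmt

The pattern: shift every letter 1 place backward in the alphabet (wrapping around).
"afeonu" → "zednmt".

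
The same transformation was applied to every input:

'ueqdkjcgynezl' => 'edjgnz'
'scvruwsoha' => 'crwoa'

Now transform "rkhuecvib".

In each case the input is transformed by: keep every other character starting from the second (positions 2nd, 4th, 6th, ...).
Applying that to "rkhuecvib" gives "kuci".

kuci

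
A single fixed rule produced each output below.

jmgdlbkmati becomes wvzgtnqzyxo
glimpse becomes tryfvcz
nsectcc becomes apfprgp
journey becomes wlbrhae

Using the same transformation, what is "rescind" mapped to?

The pattern: take characters alternately from the front and the back (1st, last, 2nd, 2nd-last, ...), then shift every letter 13 places forward in the alphabet (wrapping around) — i.e. ROT13.
Applying both steps to "rescind": "rdensic", then "eqrafvp".

eqrafvp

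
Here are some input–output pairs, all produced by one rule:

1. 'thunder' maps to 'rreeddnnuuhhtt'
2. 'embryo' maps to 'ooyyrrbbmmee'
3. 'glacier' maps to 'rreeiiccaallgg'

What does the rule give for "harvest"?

The pattern: reverse the string, then double every character.
"harvest" → "tsevrah" → "ttsseevvrraahh".

ttsseevvrraahh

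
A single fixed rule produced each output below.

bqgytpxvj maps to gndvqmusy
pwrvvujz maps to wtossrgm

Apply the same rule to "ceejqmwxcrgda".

xbbgnjtuzodaz

Rule — shift every letter 3 places backward in the alphabet (wrapping around), then swap the first and last characters.
Applying both steps to "ceejqmwxcrgda": "zbbgnjtuzodax", then "xbbgnjtuzodaz".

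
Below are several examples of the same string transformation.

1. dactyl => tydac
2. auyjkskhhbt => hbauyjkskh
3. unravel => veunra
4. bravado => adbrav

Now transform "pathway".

The pattern: delete the last character, then move the last 2 characters to the front (rotate right by 2).
For "pathway" the result is "wapath".
(Check on "bravado": → "bravad" → "adbrav" ✓)

wapath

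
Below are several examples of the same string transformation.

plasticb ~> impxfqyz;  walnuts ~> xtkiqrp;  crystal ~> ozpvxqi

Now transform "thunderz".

eqkrbawo

The transformation: swap each adjacent pair of characters (1↔2, 3↔4, ...), then shift every letter 3 places backward in the alphabet (wrapping around).
Applying that to "thunderz" gives "eqkrbawo".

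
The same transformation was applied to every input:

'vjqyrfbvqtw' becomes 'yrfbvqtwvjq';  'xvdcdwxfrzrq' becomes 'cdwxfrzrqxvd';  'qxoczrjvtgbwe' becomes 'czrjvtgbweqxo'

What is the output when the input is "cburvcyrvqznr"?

rvcyrvqznrcbu

Each output is the input with this applied: move the first 3 characters to the end (rotate left by 3).
Applying that to "cburvcyrvqznr" gives "rvcyrvqznrcbu".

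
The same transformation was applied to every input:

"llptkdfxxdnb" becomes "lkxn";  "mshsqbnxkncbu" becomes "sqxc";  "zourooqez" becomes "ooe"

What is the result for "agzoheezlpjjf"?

Rule — keep one character in every 3, starting at position 2 (positions 2nd, 5th, 8th, ...).
Doing the same to "agzoheezlpjjf": "ghzj".

ghzj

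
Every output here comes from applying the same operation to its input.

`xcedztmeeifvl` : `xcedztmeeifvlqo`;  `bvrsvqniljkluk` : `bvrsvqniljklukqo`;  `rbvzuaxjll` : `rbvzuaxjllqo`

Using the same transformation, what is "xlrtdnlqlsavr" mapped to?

What's happening: append "qo".
Applying that to "xlrtdnlqlsavr" gives "xlrtdnlqlsavrqo".

xlrtdnlqlsavrqo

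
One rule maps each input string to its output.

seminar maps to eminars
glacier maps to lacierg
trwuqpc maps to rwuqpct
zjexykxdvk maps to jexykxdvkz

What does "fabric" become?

Looking at the pairs, the operation is to move the first character to the end.
On "fabric" that produces "abricf".

abricf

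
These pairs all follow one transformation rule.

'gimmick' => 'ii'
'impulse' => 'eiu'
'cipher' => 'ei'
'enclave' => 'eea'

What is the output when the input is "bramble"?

ea

The transformation: move the last 2 characters to the front (rotate right by 2), then keep only the vowels.
Applying both steps to "bramble": "lebramb", then "ea".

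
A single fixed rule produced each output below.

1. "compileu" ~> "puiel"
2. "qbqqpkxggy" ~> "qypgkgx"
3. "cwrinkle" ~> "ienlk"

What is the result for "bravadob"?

The pattern: delete the first 3 characters, then take characters alternately from the front and the back (1st, last, 2nd, 2nd-last, ...).
Applying both steps to "bravadob": "vadob", then "vbaod".
(Check on "qbqqpkxggy": → "qpkxggy" → "qypgkgx" ✓)

vbaod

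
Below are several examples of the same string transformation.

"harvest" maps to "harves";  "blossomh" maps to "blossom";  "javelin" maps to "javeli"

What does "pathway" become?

Each output is the input with this applied: delete the last character.
"pathway" → "pathwa".

pathwa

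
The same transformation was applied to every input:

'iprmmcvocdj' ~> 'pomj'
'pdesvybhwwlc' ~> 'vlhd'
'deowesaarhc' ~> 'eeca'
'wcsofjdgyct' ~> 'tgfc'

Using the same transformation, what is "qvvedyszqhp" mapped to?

What's happening: keep one character in every 3, starting at position 2 (positions 2nd, 5th, 8th, ...), then sort the characters into reverse alphabetical order.
Working it through for "qvvedyszqhp": intermediate "vdzp", final "zvpd".
(Check on "iprmmcvocdj": → "pmoj" → "pomj" ✓)

zvpd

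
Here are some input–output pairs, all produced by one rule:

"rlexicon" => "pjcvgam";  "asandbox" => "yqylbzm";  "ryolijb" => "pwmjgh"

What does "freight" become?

dpcgef

Looking at the pairs, the operation is to delete the last character, then shift every letter 2 places backward in the alphabet (wrapping around).
For "freight", step one produces "freigh"; step two turns that into "dpcgef".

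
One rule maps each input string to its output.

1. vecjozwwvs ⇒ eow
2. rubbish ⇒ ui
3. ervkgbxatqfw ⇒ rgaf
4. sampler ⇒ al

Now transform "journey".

What's happening: keep one character in every 3, starting at position 2 (positions 2nd, 5th, 8th, ...).
"journey" → "on".

on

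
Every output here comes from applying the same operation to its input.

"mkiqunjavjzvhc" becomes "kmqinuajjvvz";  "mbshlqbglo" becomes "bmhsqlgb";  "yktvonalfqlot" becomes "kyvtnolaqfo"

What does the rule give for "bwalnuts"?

wblaun

The transformation: swap each adjacent pair of characters (1↔2, 3↔4, ...), then delete the last 2 characters.
For "bwalnuts", step one produces "wblaunst"; step two turns that into "wblaun".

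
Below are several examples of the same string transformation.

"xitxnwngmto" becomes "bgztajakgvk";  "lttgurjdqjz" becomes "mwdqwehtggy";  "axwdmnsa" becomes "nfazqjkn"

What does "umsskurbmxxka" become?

What's happening: shift every letter 13 places forward in the alphabet (wrapping around) — i.e. ROT13, then reverse the string.
Applying both steps to "umsskurbmxxka": "hzffxheozkkxn", then "nxkkzoehxffzh".

nxkkzoehxffzh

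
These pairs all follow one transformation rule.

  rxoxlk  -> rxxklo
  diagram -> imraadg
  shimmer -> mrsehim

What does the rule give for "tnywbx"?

wxybnt

Rule — sort the characters into alphabetical order, then move the last 3 characters to the front (rotate right by 3).
Working it through for "tnywbx": intermediate "bntwxy", final "wxybnt".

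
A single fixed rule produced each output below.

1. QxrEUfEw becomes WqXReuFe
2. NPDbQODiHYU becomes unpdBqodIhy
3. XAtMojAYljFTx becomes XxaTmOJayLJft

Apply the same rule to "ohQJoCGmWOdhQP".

pOHqjOcgMwoDHq

The transformation: move the last character to the front, then flip the case of every letter.
For "ohQJoCGmWOdhQP", step one produces "PohQJoCGmWOdhQ"; step two turns that into "pOHqjOcgMwoDHq".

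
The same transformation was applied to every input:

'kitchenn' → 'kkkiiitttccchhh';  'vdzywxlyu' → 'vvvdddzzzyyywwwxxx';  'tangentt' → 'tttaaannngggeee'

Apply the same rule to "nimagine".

Each output is the input with this applied: delete the last 3 characters, then repeat every character 3 times.
"nimagine" → "nimag" → "nnniiimmmaaaggg".

nnniiimmmaaaggg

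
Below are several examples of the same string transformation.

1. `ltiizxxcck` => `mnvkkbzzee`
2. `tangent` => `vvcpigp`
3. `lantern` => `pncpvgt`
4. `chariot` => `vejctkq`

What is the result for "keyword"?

fmgayqt

The rule is to shift every letter 2 places forward in the alphabet (wrapping around), then move the last character to the front.
Starting from "keyword": after the first operation, "mgayqtf"; after the second, "fmgayqt".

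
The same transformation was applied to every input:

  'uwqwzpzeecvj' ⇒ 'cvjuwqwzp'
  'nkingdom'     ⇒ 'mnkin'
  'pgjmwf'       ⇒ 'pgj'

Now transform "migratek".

Looking at the pairs, the operation is to swap the front and back halves of the string, then delete the first 3 characters.
On "migratek": the first step gives "atekmigr", and the second then gives "kmigr".

kmigr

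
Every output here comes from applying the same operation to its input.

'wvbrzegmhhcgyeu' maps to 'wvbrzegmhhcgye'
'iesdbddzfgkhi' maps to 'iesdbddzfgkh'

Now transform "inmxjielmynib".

Each output is the input with this applied: delete the last character.
For "inmxjielmynib" the result is "inmxjielmyni".

inmxjielmyni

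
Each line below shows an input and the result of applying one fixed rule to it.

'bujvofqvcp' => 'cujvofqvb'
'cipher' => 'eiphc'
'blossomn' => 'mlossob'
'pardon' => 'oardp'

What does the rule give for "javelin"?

iavelj

In each case the input is transformed by: delete the last character, then swap the first and last characters.
Doing the same to "javelin": "iavelj".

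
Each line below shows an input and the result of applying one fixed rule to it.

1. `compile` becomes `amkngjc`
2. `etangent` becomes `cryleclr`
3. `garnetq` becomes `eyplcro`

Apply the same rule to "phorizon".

Looking at the pairs, the operation is to shift every letter 2 places backward in the alphabet (wrapping around).
For "phorizon" the result is "nfmpgxml".

nfmpgxml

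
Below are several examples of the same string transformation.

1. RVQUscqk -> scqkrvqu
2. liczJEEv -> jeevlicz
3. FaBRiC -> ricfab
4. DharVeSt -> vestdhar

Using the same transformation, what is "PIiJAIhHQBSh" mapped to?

What's happening: swap the front and back halves of the string, then convert every letter to lowercase.
For "PIiJAIhHQBSh", step one produces "hHQBShPIiJAI"; step two turns that into "hhqbshpiijai".
(Check on "RVQUscqk": → "scqkRVQU" → "scqkrvqu" ✓)

hhqbshpiijai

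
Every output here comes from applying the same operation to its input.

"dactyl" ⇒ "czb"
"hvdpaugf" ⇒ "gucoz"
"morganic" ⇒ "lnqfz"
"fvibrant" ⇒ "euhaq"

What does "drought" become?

cqnt

Rule — delete the last 3 characters, then shift every letter 1 place backward in the alphabet (wrapping around).
"drought" → "drou" → "cqnt".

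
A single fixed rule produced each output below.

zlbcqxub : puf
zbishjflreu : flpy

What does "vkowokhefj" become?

Rule — keep one character in every 3, starting at position 2 (positions 2nd, 5th, 8th, ...), then shift every letter 4 places forward in the alphabet (wrapping around).
For "vkowokhefj", step one produces "koe"; step two turns that into "osi".

osi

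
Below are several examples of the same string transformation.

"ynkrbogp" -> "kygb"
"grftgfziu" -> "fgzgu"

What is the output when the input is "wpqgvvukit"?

qwuvi

Each output is the input with this applied: keep every other character starting from the first (positions 1st, 3rd, 5th, ...), then swap each adjacent pair of characters (1↔2, 3↔4, ...).
Working it through for "wpqgvvukit": intermediate "wqvui", final "qwuvi".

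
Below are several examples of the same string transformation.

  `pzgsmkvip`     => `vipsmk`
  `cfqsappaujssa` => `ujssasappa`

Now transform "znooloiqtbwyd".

tbwydoloiq

The pattern: delete the first 3 characters, then swap the front and back halves of the string.
Working it through for "znooloiqtbwyd": intermediate "oloiqtbwyd", final "tbwydoloiq".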